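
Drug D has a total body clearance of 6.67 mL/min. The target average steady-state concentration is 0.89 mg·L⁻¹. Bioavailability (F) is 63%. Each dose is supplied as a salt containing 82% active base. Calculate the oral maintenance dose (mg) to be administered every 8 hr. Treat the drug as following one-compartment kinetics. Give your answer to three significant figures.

Convert clearance: 6.67 mL/min × 60 min/h ÷ 1000 mL/L = 0.4002 L/h
D = CL × Css × τ / F / S = 0.4002 × 0.89 × 8 / 0.63 / 0.82 = 5.516 mg

5.52 mg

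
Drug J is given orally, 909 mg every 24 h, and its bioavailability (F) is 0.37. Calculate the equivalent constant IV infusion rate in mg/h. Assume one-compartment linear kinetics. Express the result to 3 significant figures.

14.0 mg/h

Equivalent systemic input: infusion rate = F·D/τ.
Rate = 0.37 × 909 / 24 = 14.01 mg/h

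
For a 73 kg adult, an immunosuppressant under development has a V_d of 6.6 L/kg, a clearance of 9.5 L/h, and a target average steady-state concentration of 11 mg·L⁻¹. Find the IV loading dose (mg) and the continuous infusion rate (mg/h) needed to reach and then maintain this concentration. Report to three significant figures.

Vd = 6.6 L/kg × 73 kg = 481.8 L
Loading: fill Vd to C_target → 481.8 L × 11 mg/L = 5300 mg
Maintenance infusion rate = CL × Css = 9.500 × 11 = 104.5 mg/h

(a) 5300 mg; (b) 105 mg/h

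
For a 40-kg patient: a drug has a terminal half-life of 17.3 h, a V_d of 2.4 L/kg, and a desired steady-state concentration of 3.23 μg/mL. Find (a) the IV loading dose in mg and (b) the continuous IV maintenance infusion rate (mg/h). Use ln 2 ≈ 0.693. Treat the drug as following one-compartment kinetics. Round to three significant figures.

Total Vd = 2.4 × 40 = 96.00 L
LD = Vd × C = 96.00 × 3.23 = 310.1 mg
CL = 0.693 × Vd / t½ = 0.693 × 96.00 / 17.3 = 3.846 L/h
Infusion rate = CL × Css = 3.846 × 3.23 = 12.42 mg/h

(a) 310 mg; (b) 12.4 mg/h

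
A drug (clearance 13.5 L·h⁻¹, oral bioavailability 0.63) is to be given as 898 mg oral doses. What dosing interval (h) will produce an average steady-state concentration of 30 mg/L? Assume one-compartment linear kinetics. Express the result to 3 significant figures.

F·D/τ = CL·Css → τ = F·D / (CL·Css).
τ = 0.63 × 898 / (13.5 × 30) = 1.397 h

1.40 h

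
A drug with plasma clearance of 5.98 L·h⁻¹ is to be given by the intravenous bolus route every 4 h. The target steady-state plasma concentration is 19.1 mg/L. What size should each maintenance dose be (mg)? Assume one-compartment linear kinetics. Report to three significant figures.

457 mg

D = CL × Css × τ = 5.980 × 19.1 × 4 = 456.9 mg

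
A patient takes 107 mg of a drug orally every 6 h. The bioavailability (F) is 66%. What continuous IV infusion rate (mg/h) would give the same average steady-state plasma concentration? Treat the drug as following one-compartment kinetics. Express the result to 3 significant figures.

11.8 mg/h

Equivalent systemic input: infusion rate = F·D/τ.
Rate = 0.66 × 107 / 6 = 11.77 mg/h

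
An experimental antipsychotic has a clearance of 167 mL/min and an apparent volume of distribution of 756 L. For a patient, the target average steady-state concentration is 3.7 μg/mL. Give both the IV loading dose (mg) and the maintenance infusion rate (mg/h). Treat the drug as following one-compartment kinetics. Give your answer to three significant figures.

Loading dose = Vd × C = 756.0 × 3.7 = 2797 mg
Convert clearance: 167 mL/min × 60 min/h ÷ 1000 mL/L = 10.02 L/h
Maintenance infusion rate = CL × Css = 10.02 × 3.7 = 37.07 mg/h

(a) 2800 mg; (b) 37.1 mg/h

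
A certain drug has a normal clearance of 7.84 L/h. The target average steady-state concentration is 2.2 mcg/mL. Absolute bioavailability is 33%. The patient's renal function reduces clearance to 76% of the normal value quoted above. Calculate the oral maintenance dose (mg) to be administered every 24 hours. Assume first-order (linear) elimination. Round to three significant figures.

953 mg

Patient clearance = 0.76 × 7.840 = 5.958 L/h
D = CL × Css × τ / F = 5.958 × 2.2 × 24 / 0.33 = 953.3 mg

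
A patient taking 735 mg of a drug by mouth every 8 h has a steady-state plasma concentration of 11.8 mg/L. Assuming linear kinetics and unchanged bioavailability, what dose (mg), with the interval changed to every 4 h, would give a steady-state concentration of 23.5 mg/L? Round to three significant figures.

With linear kinetics, Css is proportional to dose rate (D/τ) at fixed clearance.
D₂ = D₁ × (Css,target / Css,current) × (τ₂/τ₁) = 735 × (23.5/11.8) × (4/8) = 731.9 mg

732 mg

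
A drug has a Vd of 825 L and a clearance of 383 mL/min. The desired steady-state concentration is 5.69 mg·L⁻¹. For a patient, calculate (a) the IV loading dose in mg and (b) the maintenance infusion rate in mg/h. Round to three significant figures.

(a) 4690 mg; (b) 131 mg/h

Loading dose = Vd × C = 825.0 × 5.69 = 4694 mg
Convert clearance: 383 mL/min × 60 min/h ÷ 1000 mL/L = 22.98 L/h
Maintenance: replace elimination → rate = CL × Css = 22.98 × 5.69 = 130.8 mg/h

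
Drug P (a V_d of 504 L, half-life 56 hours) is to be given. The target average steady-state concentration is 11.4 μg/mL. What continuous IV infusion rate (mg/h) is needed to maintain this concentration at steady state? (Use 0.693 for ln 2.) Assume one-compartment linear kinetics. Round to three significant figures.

CL = ln 2 · Vd / t½ = 0.693 × 504.0 / 56 = 6.237 L/h
Infusion rate = CL × Css = 6.237 × 11.4 = 71.10 mg/h

71.1 mg/h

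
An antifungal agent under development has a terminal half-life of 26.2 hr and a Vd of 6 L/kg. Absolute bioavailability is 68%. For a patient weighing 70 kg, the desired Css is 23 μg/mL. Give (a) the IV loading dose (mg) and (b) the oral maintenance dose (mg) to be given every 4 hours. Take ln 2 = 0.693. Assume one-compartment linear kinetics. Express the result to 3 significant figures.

Vd = 6 L/kg × 70 kg = 420.0 L
LD = Vd × C = 420.0 × 23 = 9660 mg
CL = 0.693 × Vd / t½ = 0.693 × 420.0 / 26.2 = 11.11 L/h
D = CL × Css × τ / F = 11.11 × 23 × 4 / 0.68 = 1503 mg

(a) 9660 mg; (b) 1500 mg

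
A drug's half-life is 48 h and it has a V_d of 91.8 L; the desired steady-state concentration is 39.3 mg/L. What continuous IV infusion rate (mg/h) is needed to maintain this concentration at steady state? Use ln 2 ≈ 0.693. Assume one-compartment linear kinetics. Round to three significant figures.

52.1 mg/h

CL = ln 2 · Vd / t½ = 0.693 × 91.80 / 48 = 1.325 L/h
Infusion rate = CL × Css = 1.325 × 39.3 = 52.07 mg/h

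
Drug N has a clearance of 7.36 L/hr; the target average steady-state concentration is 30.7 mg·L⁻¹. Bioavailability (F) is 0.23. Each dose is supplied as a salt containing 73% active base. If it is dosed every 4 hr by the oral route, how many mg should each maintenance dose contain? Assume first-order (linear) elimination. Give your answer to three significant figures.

5380 mg

D = CL × Css × τ / F / S = 7.360 × 30.7 × 4 / 0.23 / 0.73 = 5383 mg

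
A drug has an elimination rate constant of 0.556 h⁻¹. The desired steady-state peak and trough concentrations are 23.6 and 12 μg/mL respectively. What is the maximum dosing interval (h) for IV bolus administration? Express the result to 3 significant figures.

Between IV bolus doses, concentration decays as C = C₀·e^(−kτ), so C_peak/C_trough = e^(kτ).
τ_max = ln(C_peak/C_trough) / k = ln(23.6/12) / 0.5560 = 0.6763 / 0.5560 = 1.216 h

1.22 h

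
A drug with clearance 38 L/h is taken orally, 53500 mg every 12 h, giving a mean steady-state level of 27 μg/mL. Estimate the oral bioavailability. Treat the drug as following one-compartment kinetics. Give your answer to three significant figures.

F·D/τ = CL·Css at steady state → F = CL·Css·τ / D.
F = 38 × 27 × 12 / 53500 = 0.230

0.230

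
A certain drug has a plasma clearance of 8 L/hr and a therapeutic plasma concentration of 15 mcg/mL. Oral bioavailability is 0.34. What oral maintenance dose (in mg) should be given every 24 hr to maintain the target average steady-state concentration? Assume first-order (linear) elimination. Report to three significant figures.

8470 mg

D = CL × Css × τ / F = 8.000 × 15 × 24 / 0.34 = 8471 mg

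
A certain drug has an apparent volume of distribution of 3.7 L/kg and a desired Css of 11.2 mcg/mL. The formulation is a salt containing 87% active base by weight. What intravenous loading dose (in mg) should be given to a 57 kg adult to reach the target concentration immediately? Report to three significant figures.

2720 mg

Vd = 3.7 L/kg × 57 kg = 210.9 L
LD = Vd × C / S = 210.9 × 11.20 / 0.87 = 2715 mg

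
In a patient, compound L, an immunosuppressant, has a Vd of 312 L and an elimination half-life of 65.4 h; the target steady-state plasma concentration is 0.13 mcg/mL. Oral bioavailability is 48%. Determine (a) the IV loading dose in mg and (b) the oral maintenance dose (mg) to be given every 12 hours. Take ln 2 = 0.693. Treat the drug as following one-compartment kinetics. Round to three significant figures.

LD = Vd × C = 312.0 × 0.13 = 40.56 mg
CL = 0.693 × Vd / t½ = 0.693 × 312.0 / 65.4 = 3.306 L/h
D = CL × Css × τ / F = 3.306 × 0.13 × 12 / 0.48 = 10.74 mg

(a) 40.6 mg; (b) 10.7 mg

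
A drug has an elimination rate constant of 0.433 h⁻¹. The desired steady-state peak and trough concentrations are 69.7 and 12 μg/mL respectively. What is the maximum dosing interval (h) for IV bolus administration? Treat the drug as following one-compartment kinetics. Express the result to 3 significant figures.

4.06 h

Between IV bolus doses, concentration decays as C = C₀·e^(−kτ), so C_peak/C_trough = e^(kτ).
τ_max = ln(C_peak/C_trough) / k = ln(69.7/12) / 0.4330 = 1.759 / 0.4330 = 4.062 h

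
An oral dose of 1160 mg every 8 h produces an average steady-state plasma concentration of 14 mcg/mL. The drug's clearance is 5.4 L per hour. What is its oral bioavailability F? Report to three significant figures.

0.521

F·D/τ = CL·Css at steady state → F = CL·Css·τ / D.
F = 5.4 × 14 × 8 / 1160 = 0.521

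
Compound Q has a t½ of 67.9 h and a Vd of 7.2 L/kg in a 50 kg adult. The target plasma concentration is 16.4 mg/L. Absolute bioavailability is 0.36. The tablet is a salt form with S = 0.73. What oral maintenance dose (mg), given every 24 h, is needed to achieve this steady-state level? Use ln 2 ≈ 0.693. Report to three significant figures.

5500 mg

Vd = 7.2 L/kg × 50 kg = 360.0 L
CL = ln 2 · Vd / t½ = 0.693 × 360.0 / 67.9 = 3.674 L/h
D = CL × Css × τ / F / S = 3.674 × 16.4 × 24 / 0.36 / 0.73 = 5503 mg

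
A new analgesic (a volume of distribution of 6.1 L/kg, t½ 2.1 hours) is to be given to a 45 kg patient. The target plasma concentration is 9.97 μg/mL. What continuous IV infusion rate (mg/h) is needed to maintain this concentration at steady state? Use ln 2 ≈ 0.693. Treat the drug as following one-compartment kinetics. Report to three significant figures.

903 mg/h

Vd(total) = 45 kg × 6.1 L/kg = 274.5 L
CL = 0.693 × Vd / t½ = 0.693 × 274.5 / 2.1 = 90.59 L/h
Infusion rate = CL × Css = 90.59 × 9.97 = 903.2 mg/h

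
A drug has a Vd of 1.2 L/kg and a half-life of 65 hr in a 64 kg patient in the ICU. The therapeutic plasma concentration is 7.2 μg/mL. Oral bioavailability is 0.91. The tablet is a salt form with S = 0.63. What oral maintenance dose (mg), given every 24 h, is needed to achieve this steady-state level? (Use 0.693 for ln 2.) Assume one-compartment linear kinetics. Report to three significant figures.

247 mg

Vd(total) = 64 kg × 1.2 L/kg = 76.80 L
CL = 0.693 × Vd / t½ = 0.693 × 76.80 / 65 = 0.8188 L/h
D = CL × Css × τ / F / S = 0.8188 × 7.2 × 24 / 0.91 / 0.63 = 246.8 mg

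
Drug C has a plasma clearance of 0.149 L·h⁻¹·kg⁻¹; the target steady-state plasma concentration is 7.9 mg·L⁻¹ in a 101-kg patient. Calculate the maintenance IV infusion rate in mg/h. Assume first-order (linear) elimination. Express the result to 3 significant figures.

119 mg/h

CL = 0.149 L·h⁻¹·kg⁻¹ × 101 kg = 15.05 L/h
At steady state, infusion rate equals elimination rate: rate in = CL × Css.
Infusion rate = CL · Css = 15.05 L/h × 7.9 mg/L = 118.9 mg/h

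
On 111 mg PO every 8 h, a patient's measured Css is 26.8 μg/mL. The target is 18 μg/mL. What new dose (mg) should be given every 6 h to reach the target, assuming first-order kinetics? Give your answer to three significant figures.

55.9 mg

For first-order elimination, Css ∝ F·D/(CL·τ); F and CL are unchanged, so Css ∝ D/τ.
D₂ = D₁ × (Css,target / Css,current) × (τ₂/τ₁) = 111 × (18/26.8) × (6/8) = 55.91 mg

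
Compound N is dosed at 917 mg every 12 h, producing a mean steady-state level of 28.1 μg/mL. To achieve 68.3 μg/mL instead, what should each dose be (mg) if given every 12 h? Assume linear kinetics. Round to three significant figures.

2230 mg

For first-order elimination, Css ∝ F·D/(CL·τ); F and CL are unchanged, so Css ∝ D/τ.
D₂ = D₁ × (Css,target / Css,current) = 917 × 68.3/28.1 = 2229 mg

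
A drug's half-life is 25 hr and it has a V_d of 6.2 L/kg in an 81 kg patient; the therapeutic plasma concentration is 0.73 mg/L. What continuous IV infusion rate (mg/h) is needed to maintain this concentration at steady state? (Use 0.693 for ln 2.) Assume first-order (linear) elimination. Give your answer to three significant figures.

Total Vd = 6.2 × 81 = 502.2 L
CL = 0.693 × Vd / t½ = 0.693 × 502.2 / 25 = 13.92 L/h
Infusion rate = CL × Css = 13.92 × 0.73 = 10.16 mg/h

10.2 mg/h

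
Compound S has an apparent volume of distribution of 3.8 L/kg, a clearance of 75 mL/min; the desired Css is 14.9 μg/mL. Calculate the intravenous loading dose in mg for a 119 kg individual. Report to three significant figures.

6740 mg

Total Vd = 3.8 × 119 = 452.2 L
The loading dose fills Vd to the target concentration.
LD = Vd × C = 452.2 × 14.90 = 6738 mg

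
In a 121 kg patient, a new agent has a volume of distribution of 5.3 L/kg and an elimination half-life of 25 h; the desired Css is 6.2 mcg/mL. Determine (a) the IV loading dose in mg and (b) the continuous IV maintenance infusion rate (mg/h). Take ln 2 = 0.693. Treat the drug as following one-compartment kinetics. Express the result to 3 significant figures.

(a) 3980 mg; (b) 110 mg/h

Vd = 5.3 L/kg × 121 kg = 641.3 L
LD = Vd × C = 641.3 × 6.2 = 3976 mg
CL = 0.693 × Vd / t½ = 0.693 × 641.3 / 25 = 17.78 L/h
Infusion rate = CL × Css = 17.78 × 6.2 = 110.2 mg/h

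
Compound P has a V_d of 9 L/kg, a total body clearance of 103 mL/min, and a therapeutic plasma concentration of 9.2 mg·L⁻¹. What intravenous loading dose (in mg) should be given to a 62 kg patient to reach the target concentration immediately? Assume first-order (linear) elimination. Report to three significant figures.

Vd = 9 L/kg × 62 kg = 558.0 L
LD = Vd × C = 558.0 × 9.200 = 5134 mg

5130 mg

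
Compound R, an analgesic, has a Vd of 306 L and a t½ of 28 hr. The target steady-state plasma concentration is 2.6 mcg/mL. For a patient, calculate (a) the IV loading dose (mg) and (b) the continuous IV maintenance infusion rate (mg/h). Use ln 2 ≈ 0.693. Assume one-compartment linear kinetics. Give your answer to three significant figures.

(a) 796 mg; (b) 19.7 mg/h

LD = Vd × C = 306.0 × 2.6 = 795.6 mg
CL = 0.693 × Vd / t½ = 0.693 × 306.0 / 28 = 7.574 L/h
Infusion rate = CL × Css = 7.574 × 2.6 = 19.69 mg/h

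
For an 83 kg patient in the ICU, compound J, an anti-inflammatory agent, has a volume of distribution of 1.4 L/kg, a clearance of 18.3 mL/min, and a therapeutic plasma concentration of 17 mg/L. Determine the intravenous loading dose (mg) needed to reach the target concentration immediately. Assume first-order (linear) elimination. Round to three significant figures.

Vd = 1.4 L/kg × 83 kg = 116.2 L
LD = Vd × C = 116.2 × 17.00 = 1975 mg

1980 mg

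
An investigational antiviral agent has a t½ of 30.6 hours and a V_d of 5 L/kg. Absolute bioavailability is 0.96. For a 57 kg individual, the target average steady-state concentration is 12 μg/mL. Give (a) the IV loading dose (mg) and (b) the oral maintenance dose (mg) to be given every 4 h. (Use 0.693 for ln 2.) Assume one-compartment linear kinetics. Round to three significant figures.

Vd = 5 L/kg × 57 kg = 285.0 L
LD = Vd × C = 285.0 × 12 = 3420 mg
CL = 0.693 × Vd / t½ = 0.693 × 285.0 / 30.6 = 6.454 L/h
D = CL × Css × τ / F = 6.454 × 12 × 4 / 0.96 = 322.7 mg

(a) 3420 mg; (b) 323 mg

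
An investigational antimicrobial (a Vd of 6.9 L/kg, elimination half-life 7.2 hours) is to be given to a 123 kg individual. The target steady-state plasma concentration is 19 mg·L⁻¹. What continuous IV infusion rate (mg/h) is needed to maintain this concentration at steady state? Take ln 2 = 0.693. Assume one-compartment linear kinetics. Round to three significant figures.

1550 mg/h

Vd = 6.9 L/kg × 123 kg = 848.7 L
CL = ln 2 · Vd / t½ = 0.693 × 848.7 / 7.2 = 81.69 L/h
Infusion rate = CL × Css = 81.69 × 19 = 1552 mg/h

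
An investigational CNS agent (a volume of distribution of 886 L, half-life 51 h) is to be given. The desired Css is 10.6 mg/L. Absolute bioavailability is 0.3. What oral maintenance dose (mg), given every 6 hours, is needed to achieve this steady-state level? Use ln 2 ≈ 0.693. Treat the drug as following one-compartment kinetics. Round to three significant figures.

2550 mg

k = 0.693/51 = 0.01359 h⁻¹, so CL = k·Vd = 0.01359 × 886.0 = 12.04 L/h
D = CL × Css × τ / F = 12.04 × 10.6 × 6 / 0.3 = 2552 mg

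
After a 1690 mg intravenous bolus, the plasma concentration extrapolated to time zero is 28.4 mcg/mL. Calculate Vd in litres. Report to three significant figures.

Immediately after an IV bolus, C₀ = Dose / Vd, so Vd = Dose / C₀.
Vd = 1690 / 28.4 = 59.51 L

59.5 L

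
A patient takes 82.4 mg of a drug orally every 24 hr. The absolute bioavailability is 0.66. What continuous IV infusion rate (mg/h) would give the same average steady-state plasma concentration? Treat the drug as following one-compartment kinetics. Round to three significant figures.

2.27 mg/h

Equivalent systemic input: infusion rate = F·D/τ.
Rate = 0.66 × 82.4 / 24 = 2.266 mg/h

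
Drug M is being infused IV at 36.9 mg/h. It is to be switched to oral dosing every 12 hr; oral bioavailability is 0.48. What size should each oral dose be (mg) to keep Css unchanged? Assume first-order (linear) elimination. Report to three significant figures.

923 mg

To maintain the same Css, the systemic dosing rate must be unchanged: F·D/τ = infusion rate.
D = rate × τ / F = 36.9 × 12 / 0.48 = 922.5 mg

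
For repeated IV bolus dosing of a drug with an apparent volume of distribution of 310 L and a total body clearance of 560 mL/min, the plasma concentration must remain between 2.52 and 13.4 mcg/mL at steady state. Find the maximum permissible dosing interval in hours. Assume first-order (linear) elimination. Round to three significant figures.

CL = 560 mL/min = 560 × 0.06 = 33.60 L/h
k = CL / Vd = 33.60 / 310.0 = 0.1084 h⁻¹
Between IV bolus doses, concentration decays as C = C₀·e^(−kτ), so C_peak/C_trough = e^(kτ).
τ_max = ln(C_peak/C_trough) / k = ln(13.4/2.52) / 0.1084 = 1.671 / 0.1084 = 15.42 h

15.4 h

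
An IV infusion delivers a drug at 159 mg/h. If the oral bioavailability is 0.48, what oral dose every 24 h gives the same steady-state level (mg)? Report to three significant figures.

To maintain the same Css, the systemic dosing rate must be unchanged: F·D/τ = infusion rate.
D = rate × τ / F = 159 × 24 / 0.48 = 7950 mg

7950 mg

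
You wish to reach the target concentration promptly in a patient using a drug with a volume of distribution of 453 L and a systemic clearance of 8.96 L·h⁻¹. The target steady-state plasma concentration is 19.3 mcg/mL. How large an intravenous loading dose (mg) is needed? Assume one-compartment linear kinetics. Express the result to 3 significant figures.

8740 mg

The loading dose fills Vd to the target concentration.
LD = Vd × C = 453.0 × 19.30 = 8743 mg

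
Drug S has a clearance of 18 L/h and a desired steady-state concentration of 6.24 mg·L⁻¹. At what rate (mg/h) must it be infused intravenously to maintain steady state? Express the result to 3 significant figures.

Rate = CL × Css = 18.00 × 6.24 = 112.3 mg/h

112 mg/h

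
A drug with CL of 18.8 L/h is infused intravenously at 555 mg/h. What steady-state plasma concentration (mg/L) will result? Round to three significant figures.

Css = rate / CL = 555 / 18.80 = 29.52 mg/L

29.5 mg/L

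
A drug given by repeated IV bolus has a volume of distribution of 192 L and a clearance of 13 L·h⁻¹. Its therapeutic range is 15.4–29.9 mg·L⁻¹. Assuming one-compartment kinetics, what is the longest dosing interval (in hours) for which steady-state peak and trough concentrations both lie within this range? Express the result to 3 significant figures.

9.80 h

k = CL / Vd = 13.00 / 192.0 = 0.06771 h⁻¹
Between IV bolus doses, concentration decays as C = C₀·e^(−kτ), so C_peak/C_trough = e^(kτ).
τ_max = ln(C_peak/C_trough) / k = ln(29.9/15.4) / 0.06771 = 0.6635 / 0.06771 = 9.799 h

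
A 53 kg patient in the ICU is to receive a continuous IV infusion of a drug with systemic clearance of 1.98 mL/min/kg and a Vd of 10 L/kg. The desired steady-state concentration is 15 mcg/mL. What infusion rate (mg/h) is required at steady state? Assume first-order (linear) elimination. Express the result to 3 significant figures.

94.4 mg/h

CL = 1.98 mL/min/kg × 53 kg = 104.9 mL/min = 104.9 × 60/1000 = 6.294 L/h
Vd does not affect the maintenance rate; only clearance governs steady-state input.
Infusion rate = CL · Css = 6.294 L/h × 15 mg/L = 94.41 mg/h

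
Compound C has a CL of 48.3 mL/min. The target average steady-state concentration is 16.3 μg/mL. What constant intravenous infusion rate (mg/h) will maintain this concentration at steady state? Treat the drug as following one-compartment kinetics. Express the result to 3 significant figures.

CL = 48.3 mL/min × 60/1000 = 2.898 L/h
Rate = CL × Css = 2.898 × 16.3 = 47.24 mg/h

47.2 mg/h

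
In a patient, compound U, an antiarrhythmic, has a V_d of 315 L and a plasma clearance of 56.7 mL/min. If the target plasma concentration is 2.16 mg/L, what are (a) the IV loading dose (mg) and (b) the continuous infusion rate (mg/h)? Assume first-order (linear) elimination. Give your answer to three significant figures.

(a) 680 mg; (b) 7.35 mg/h

LD = Vd · C_target = 315.0 × 2.16 = 680.4 mg
CL = 56.7 mL/min = 56.7 × 0.06 = 3.402 L/h
Infusion rate = 3.402 L/h × 2.16 mg/L = 7.348 mg/h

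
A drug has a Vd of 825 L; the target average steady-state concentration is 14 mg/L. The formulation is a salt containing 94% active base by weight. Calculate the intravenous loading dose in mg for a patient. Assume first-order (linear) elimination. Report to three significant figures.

12300 mg

LD = Vd × C / S = 825.0 × 14.00 / 0.94 = 12290 mg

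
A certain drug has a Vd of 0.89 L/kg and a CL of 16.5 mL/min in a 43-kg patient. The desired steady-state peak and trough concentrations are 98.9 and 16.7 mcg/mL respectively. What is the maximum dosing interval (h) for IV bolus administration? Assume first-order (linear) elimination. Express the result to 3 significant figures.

68.8 h

Vd(total) = 43 kg × 0.89 L/kg = 38.27 L
CL = 16.5 mL/min × 60/1000 = 0.9900 L/h
k = CL / Vd = 0.9900 / 38.27 = 0.02587 h⁻¹
Between IV bolus doses, concentration decays as C = C₀·e^(−kτ), so C_peak/C_trough = e^(kτ).
τ_max = ln(C_peak/C_trough) / k = ln(98.9/16.7) / 0.02587 = 1.779 / 0.02587 = 68.77 h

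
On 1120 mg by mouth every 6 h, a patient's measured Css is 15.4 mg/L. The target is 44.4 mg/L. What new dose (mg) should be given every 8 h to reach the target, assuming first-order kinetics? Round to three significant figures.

With linear kinetics, Css is proportional to dose rate (D/τ) at fixed clearance.
D₂ = D₁ × (Css,target / Css,current) × (τ₂/τ₁) = 1120 × (44.4/15.4) × (8/6) = 4305 mg

4310 mg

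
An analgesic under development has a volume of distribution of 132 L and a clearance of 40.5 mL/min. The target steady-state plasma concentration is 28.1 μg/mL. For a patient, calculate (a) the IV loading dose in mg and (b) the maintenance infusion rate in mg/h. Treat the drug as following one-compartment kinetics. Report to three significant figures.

Loading: fill Vd to C_target → 132.0 L × 28.1 mg/L = 3709 mg
CL = 40.5 mL/min × 60/1000 = 2.430 L/h
Infusion rate = 2.430 L/h × 28.1 mg/L = 68.28 mg/h

(a) 3710 mg; (b) 68.3 mg/h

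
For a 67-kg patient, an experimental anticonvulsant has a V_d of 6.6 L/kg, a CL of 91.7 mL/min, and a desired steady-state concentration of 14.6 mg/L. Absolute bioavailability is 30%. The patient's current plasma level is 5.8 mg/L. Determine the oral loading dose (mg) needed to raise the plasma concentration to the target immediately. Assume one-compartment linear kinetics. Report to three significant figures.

13000 mg

Total Vd = 6.6 × 67 = 442.2 L
Concentration deficit ΔC = 14.6 − 5.8 = 8.800 mg/L
LD = Vd × ΔC / F = 442.2 × 8.800 / 0.3 = 12970 mg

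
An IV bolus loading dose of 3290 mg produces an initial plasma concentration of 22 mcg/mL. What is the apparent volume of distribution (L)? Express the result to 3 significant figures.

Immediately after an IV bolus, C₀ = Dose / Vd, so Vd = Dose / C₀.
Vd = 3290 / 22 = 149.5 L

150 L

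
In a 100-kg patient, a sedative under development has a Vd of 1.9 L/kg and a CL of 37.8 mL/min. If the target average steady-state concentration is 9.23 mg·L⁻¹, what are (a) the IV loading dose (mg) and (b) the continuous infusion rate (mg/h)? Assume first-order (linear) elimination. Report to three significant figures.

(a) 1750 mg; (b) 20.9 mg/h

Vd = 1.9 L/kg × 100 kg = 190.0 L
LD = Vd · C_target = 190.0 × 9.23 = 1754 mg
CL = 37.8 mL/min = 37.8 × 0.06 = 2.268 L/h
Maintenance infusion rate = CL × Css = 2.268 × 9.23 = 20.93 mg/h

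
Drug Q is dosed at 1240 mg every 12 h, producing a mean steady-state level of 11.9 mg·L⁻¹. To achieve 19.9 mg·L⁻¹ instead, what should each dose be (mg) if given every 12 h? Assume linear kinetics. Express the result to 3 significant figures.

For first-order elimination, Css ∝ F·D/(CL·τ); F and CL are unchanged, so Css ∝ D/τ.
D₂ = D₁ × (Css,target / Css,current) = 1240 × 19.9/11.9 = 2074 mg

2070 mg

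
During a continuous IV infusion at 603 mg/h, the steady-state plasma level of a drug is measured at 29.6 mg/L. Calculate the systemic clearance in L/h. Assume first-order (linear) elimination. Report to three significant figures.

At steady state, infusion rate = CL × Css, so CL = rate / Css.
CL = 603 / 29.6 = 20.37 L/h

20.4 L/h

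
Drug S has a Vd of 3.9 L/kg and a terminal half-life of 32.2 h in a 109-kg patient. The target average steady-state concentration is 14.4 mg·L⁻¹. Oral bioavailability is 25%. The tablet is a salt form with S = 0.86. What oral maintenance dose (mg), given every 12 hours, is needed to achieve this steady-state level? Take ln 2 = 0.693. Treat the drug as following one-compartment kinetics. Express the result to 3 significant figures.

Total Vd = 3.9 × 109 = 425.1 L
CL = ln 2 · Vd / t½ = 0.693 × 425.1 / 32.2 = 9.149 L/h
D = CL × Css × τ / F / S = 9.149 × 14.4 × 12 / 0.25 / 0.86 = 7353 mg

7350 mg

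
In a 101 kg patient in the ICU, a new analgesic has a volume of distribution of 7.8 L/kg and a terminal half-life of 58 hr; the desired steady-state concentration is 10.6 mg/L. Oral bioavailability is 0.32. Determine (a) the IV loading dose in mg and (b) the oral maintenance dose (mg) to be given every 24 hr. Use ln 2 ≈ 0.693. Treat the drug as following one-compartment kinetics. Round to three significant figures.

Total Vd = 7.8 × 101 = 787.8 L
LD = Vd × C = 787.8 × 10.6 = 8351 mg
CL = 0.693 × Vd / t½ = 0.693 × 787.8 / 58 = 9.413 L/h
D = CL × Css × τ / F = 9.413 × 10.6 × 24 / 0.32 = 7483 mg

(a) 8350 mg; (b) 7480 mg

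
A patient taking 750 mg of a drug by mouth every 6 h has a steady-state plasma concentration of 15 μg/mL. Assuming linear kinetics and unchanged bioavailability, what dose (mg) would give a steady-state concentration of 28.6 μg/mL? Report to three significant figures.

1430 mg

With linear kinetics, Css is proportional to dose rate (D/τ) at fixed clearance.
D₂ = D₁ × (Css,target / Css,current) = 750 × 28.6/15 = 1430 mg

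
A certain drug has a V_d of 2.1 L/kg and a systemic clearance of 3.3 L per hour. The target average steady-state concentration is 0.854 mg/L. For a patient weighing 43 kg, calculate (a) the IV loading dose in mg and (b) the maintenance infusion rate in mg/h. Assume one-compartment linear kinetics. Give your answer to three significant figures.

(a) 77.1 mg; (b) 2.82 mg/h

Vd = 2.1 L/kg × 43 kg = 90.30 L
Loading dose = Vd × C = 90.30 × 0.854 = 77.12 mg
Maintenance infusion rate = CL × Css = 3.300 × 0.854 = 2.818 mg/h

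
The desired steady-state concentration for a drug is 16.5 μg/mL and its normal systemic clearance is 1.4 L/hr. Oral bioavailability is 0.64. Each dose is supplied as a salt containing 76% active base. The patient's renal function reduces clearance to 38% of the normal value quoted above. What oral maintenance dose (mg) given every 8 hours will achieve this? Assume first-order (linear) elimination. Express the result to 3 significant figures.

Patient clearance = 0.38 × 1.400 = 0.5320 L/h
D = CL × Css × τ / F / S = 0.5320 × 16.5 × 8 / 0.64 / 0.76 = 144.4 mg

144 mg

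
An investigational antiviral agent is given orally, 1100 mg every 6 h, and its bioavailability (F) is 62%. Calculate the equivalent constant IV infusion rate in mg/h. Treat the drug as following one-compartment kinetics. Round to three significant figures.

114 mg/h

Equivalent systemic input: infusion rate = F·D/τ.
Rate = 0.62 × 1100 / 6 = 113.7 mg/h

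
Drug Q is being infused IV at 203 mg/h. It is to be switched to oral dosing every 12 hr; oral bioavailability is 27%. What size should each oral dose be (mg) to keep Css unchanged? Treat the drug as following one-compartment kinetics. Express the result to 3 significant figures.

To maintain the same Css, the systemic dosing rate must be unchanged: F·D/τ = infusion rate.
D = rate × τ / F = 203 × 12 / 0.27 = 9022 mg

9020 mg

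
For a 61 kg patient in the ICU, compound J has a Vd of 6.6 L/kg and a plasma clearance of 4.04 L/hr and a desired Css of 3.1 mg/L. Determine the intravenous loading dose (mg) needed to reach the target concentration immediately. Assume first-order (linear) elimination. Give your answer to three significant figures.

Total Vd = 6.6 × 61 = 402.6 L
LD is governed by Vd — clearance does not enter the loading-dose calculation.
LD = Vd × C = 402.6 × 3.100 = 1248 mg

1250 mg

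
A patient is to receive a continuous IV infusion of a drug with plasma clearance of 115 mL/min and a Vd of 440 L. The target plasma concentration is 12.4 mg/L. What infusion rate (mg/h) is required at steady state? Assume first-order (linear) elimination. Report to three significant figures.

CL = 115 mL/min = 115 × 0.06 = 6.900 L/h
Vd does not affect the maintenance rate; only clearance governs steady-state input.
R₀ = 6.900 × 12.4 = 85.56 mg/h

85.6 mg/h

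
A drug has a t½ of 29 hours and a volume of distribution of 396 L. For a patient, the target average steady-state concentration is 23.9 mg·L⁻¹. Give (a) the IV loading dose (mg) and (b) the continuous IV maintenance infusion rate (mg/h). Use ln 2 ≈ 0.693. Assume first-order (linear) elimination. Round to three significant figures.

LD = Vd × C = 396.0 × 23.9 = 9464 mg
CL = 0.693 × Vd / t½ = 0.693 × 396.0 / 29 = 9.463 L/h
Infusion rate = CL × Css = 9.463 × 23.9 = 226.2 mg/h

(a) 9460 mg; (b) 226 mg/h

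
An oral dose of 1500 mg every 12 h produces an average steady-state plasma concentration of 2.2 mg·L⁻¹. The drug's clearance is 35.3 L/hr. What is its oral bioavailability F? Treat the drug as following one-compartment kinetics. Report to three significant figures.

F·D/τ = CL·Css at steady state → F = CL·Css·τ / D.
F = 35.3 × 2.2 × 12 / 1500 = 0.621

0.621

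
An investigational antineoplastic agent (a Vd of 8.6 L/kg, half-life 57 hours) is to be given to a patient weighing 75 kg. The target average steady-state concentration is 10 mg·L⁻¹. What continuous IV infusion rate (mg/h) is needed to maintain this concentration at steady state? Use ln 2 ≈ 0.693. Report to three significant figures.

Vd = 8.6 L/kg × 75 kg = 645.0 L
CL = 0.693 × Vd / t½ = 0.693 × 645.0 / 57 = 7.842 L/h
Infusion rate = CL × Css = 7.842 × 10 = 78.42 mg/h

78.4 mg/h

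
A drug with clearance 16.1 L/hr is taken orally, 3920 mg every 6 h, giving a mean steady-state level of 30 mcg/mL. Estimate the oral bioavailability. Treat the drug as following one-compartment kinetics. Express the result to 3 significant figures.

F·D/τ = CL·Css at steady state → F = CL·Css·τ / D.
F = 16.1 × 30 × 6 / 3920 = 0.739

0.739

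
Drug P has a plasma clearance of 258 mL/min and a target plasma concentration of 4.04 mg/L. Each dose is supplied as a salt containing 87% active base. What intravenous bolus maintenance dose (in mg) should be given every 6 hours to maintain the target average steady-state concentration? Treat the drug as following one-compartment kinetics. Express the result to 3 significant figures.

431 mg

CL = 258 mL/min × 60/1000 = 15.48 L/h
D = CL × Css × τ / S = 15.48 × 4.04 × 6 / 0.87 = 431.3 mg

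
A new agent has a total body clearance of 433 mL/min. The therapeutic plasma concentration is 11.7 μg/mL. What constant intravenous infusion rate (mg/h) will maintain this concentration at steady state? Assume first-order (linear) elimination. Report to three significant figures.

304 mg/h

CL = 433 mL/min × 60/1000 = 25.98 L/h
Rate = CL × Css = 25.98 × 11.7 = 304.0 mg/h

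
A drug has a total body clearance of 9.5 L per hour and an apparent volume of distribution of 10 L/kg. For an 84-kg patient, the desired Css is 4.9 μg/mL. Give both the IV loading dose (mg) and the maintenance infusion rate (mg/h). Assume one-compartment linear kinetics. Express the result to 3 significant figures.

Vd(total) = 84 kg × 10 L/kg = 840.0 L
Loading dose = Vd × C = 840.0 × 4.9 = 4116 mg
Infusion rate = 9.500 L/h × 4.9 mg/L = 46.55 mg/h

(a) 4120 mg; (b) 46.6 mg/h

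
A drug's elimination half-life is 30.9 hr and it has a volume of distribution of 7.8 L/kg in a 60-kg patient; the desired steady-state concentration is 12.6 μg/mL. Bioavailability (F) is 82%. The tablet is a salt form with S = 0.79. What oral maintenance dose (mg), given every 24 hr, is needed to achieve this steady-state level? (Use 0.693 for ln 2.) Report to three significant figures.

Total Vd = 7.8 × 60 = 468.0 L
CL = 0.693 × Vd / t½ = 0.693 × 468.0 / 30.9 = 10.50 L/h
D = CL × Css × τ / F / S = 10.50 × 12.6 × 24 / 0.82 / 0.79 = 4902 mg

4900 mg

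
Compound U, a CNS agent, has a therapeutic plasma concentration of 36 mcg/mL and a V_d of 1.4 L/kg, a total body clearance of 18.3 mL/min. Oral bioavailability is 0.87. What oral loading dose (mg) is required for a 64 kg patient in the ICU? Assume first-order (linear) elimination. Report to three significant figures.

3710 mg

Total Vd = 1.4 × 64 = 89.60 L
LD = Vd × C / F = 89.60 × 36.00 / 0.87 = 3708 mg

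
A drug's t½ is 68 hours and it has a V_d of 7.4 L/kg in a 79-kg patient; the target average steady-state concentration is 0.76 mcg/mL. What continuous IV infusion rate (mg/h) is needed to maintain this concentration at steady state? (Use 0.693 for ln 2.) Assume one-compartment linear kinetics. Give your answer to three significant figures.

Vd(total) = 79 kg × 7.4 L/kg = 584.6 L
k = 0.693/68 = 0.01019 h⁻¹, so CL = k·Vd = 0.01019 × 584.6 = 5.957 L/h
Infusion rate = CL × Css = 5.957 × 0.76 = 4.527 mg/h

4.53 mg/h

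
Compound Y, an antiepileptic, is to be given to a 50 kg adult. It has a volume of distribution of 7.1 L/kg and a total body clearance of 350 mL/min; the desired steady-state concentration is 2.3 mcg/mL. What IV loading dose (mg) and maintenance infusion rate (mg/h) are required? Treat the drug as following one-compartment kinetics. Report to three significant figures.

(a) 817 mg; (b) 48.3 mg/h

Vd(total) = 50 kg × 7.1 L/kg = 355.0 L
Loading: fill Vd to C_target → 355.0 L × 2.3 mg/L = 816.5 mg
CL = 350 mL/min = 350 × 0.06 = 21.00 L/h
Infusion rate = 21.00 L/h × 2.3 mg/L = 48.30 mg/h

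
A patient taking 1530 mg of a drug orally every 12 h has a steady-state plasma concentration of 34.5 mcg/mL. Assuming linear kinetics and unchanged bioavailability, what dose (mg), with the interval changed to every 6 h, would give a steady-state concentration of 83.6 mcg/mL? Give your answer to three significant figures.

1850 mg

With linear kinetics, Css is proportional to dose rate (D/τ) at fixed clearance.
D₂ = D₁ × (Css,target / Css,current) × (τ₂/τ₁) = 1530 × (83.6/34.5) × (6/12) = 1854 mg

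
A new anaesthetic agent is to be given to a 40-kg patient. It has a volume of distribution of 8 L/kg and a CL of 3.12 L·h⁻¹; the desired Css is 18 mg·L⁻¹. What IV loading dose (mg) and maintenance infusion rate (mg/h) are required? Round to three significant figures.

(a) 5760 mg; (b) 56.2 mg/h

Total Vd = 8 × 40 = 320.0 L
Loading dose = Vd × C = 320.0 × 18 = 5760 mg
Maintenance: replace elimination → rate = CL × Css = 3.120 × 18 = 56.16 mg/h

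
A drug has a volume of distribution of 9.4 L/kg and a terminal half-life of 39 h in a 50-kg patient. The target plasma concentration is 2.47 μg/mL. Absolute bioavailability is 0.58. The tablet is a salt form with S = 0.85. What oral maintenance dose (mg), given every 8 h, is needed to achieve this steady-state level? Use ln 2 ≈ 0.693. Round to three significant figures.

Total Vd = 9.4 × 50 = 470.0 L
CL = ln 2 · Vd / t½ = 0.693 × 470.0 / 39 = 8.352 L/h
D = CL × Css × τ / F / S = 8.352 × 2.47 × 8 / 0.58 / 0.85 = 334.8 mg

335 mg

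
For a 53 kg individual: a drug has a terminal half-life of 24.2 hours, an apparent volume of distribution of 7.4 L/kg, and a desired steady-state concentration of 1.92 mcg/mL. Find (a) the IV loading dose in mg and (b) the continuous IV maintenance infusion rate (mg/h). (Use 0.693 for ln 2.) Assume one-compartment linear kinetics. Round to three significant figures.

(a) 753 mg; (b) 21.6 mg/h

Vd(total) = 53 kg × 7.4 L/kg = 392.2 L
LD = Vd × C = 392.2 × 1.92 = 753.0 mg
CL = 0.693 × Vd / t½ = 0.693 × 392.2 / 24.2 = 11.23 L/h
Infusion rate = CL × Css = 11.23 × 1.92 = 21.56 mg/h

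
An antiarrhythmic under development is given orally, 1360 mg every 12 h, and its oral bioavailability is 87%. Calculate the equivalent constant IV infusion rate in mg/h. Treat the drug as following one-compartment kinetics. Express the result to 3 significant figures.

98.6 mg/h

Equivalent systemic input: infusion rate = F·D/τ.
Rate = 0.87 × 1360 / 12 = 98.60 mg/h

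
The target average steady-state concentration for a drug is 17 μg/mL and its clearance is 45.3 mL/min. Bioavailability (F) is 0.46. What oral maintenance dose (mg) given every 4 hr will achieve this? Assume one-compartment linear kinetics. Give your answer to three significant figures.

402 mg

Convert clearance: 45.3 mL/min × 60 min/h ÷ 1000 mL/L = 2.718 L/h
At steady state, dose per interval replaces the amount cleared in that interval: F·D/τ = CL·Css.
D = CL × Css × τ / F = 2.718 × 17 × 4 / 0.46 = 401.8 mg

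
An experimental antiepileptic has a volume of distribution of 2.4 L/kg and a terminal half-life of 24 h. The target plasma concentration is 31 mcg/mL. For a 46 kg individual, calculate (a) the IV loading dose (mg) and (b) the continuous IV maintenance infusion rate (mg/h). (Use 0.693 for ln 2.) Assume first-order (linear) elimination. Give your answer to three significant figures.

(a) 3420 mg; (b) 98.8 mg/h

Total Vd = 2.4 × 46 = 110.4 L
LD = Vd × C = 110.4 × 31 = 3422 mg
CL = 0.693 × Vd / t½ = 0.693 × 110.4 / 24 = 3.188 L/h
Infusion rate = CL × Css = 3.188 × 31 = 98.83 mg/h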